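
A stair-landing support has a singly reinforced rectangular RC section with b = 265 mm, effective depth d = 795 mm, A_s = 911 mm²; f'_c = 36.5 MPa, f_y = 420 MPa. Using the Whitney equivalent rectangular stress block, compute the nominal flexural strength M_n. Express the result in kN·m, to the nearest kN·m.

T = A_s f_y = 911 × 420 = 382620 N = 382.62 kN.
From C = T: a = T/(0.85 f'_c b) = 382620/(0.85 × 36.5 × 265) = 46.54 mm.
M_n = T(d − a/2) = 382.62 kN × (795 − 23.27) mm = 295.28 kN·m.

M_n ≈ 295 kN·m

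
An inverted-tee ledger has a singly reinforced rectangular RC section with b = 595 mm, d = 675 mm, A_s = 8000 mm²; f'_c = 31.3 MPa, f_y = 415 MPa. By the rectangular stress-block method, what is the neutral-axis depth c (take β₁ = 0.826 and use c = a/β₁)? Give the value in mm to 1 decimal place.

T = A_s f_y = 8000 × 415 = 3320000 N = 3320 kN.
Setting C = 0.85 f'_c a b equal to T: a = 3320000/(0.85 × 31.3 × 595) = 209.729 mm.
With β₁ = 0.826, c = a/β₁ = 209.729/0.826 = 253.9 mm.

c ≈ 253.9 mm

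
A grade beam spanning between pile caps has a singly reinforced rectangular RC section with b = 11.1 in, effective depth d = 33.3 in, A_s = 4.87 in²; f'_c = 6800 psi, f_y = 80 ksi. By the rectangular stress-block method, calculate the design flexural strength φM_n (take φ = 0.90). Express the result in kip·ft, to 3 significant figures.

T = A_s f_y = 4.87 × 80 = 389.6 kips.
a = T/(0.85 f'_c b) = 389.6/(0.85 × 6.8 × 11.1) = 6.073 in.
M_n = T(d − a/2) = 389.6 × (33.3 − 3.0365) = 11790.7 kip·in = 11790.7/12 = 982.56 kip·ft.
φM_n = 0.90 × 982.56 = 884.30 kip·ft.

φM_n ≈ 884 kip·ft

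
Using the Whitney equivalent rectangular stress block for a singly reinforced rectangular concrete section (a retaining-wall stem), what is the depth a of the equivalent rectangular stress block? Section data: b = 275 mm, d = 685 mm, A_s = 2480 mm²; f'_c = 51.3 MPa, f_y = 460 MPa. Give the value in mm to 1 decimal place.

a ≈ 95.1 mm

T = A_s f_y = 2480 × 460 = 1140800 N = 1140.8 kN.
Setting C = 0.85 f'_c a b equal to T: a = 1140800/(0.85 × 51.3 × 275) = 95.1 mm.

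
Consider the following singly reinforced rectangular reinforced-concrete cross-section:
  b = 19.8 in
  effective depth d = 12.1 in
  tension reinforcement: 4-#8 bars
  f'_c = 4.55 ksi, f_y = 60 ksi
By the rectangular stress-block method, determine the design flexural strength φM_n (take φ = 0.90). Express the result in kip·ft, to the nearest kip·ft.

φM_n ≈ 154 kip·ft

A_s = 4 × 0.79 = 3.16 in².
T = A_s f_y = 3.16 × 60 = 189.6 kips.
a = T/(0.85 f'_c b) = 189.6/(0.85 × 4.55 × 19.8) = 2.476 in.
M_n = T(d − a/2) = 189.6 × (12.1 − 1.238) = 2059.4 kip·in = 2059.4/12 = 171.62 kip·ft.
φM_n = 0.90 × 171.62 = 154.46 kip·ft.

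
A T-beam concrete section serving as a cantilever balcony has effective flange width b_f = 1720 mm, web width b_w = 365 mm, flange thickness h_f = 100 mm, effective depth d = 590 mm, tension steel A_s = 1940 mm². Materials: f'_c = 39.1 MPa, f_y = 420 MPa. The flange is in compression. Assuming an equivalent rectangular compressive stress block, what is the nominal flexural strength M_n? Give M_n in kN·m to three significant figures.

M_n ≈ 475 kN·m

Tension: T = A_s f_y = 1940 × 420 = 814800 N.
Try a within the flange: a = T/(0.85 f'_c b_f) = 814800/(0.85 × 39.1 × 1720) = 14.25 mm.
Since a = 14.25 ≤ h_f = 100 mm, the stress block lies entirely in the flange; analyse as a rectangular beam of width b_f.
M_n = T(d − a/2) = 814800 × (590 − 7.125) = 474.93 × 10⁶ N·mm.
M_n = 474.93 kN·m.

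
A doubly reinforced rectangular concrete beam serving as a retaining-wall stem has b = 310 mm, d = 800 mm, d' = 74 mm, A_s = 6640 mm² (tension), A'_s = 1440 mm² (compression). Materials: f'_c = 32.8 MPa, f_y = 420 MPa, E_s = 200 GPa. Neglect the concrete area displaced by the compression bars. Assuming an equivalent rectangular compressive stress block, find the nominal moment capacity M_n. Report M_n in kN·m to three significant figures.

Assume both tension and compression steel yield.
Net tension couple steel: A_s − A'_s = 5200 mm².
a = (A_s − A'_s) f_y / (0.85 f'_c b) = 2184000/(0.85 × 32.8 × 310) = 252.70 mm.
c = a/β₁ = 252.70/0.816 = 309.68 mm; ε'_s = 0.003(c − d')/c = 0.0023 ≥ f_y/E_s = 0.0021, so compression steel does yield.
M_n = (A_s − A'_s) f_y (d − a/2) + A'_s f_y (d − d') = [2184000 × (800 − 126.35) + 604800 × (800 − 74)] × 10⁻⁶ = 1471.25 + 439.08 = 1910.33 kN·m.

M_n ≈ 1910 kN·m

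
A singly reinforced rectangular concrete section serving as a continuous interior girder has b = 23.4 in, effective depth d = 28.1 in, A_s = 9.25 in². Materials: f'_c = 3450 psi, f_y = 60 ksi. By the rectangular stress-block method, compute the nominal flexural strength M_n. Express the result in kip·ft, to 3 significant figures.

M_n ≈ 1110 kip·ft

T = A_s f_y = 9.25 × 60 = 555 kips.
a = T/(0.85 f'_c b) = 555/(0.85 × 3.45 × 23.4) = 8.088 in.
M_n = T(d − a/2) = 555 × (28.1 − 4.044) = 13351.1 kip·in = 13351.1/12 = 1112.59 kip·ft.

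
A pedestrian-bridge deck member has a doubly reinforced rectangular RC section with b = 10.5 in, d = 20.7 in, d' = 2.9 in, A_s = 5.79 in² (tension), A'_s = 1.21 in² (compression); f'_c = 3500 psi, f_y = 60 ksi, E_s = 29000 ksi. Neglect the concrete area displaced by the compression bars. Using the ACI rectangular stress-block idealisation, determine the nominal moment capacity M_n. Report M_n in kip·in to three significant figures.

M_n ≈ 5770 kip·in

Assume both steels yield.
a = (A_s − A'_s) f_y/(0.85 f'_c b) = (5.79 − 1.21) × 60/(0.85 × 3.5 × 10.5) = 8.797 in.
c = a/β₁ = 8.797/0.85 = 10.349 in; ε'_s = 0.003(c − d')/c = 0.0022 ≥ ε_y = 0.0021, so the compression steel yields.
M_n = (A_s − A'_s) f_y (d − a/2) + A'_s f_y (d − d') = 274.8 × (20.7 − 4.3985) + 72.6 × (20.7 − 2.9) = 4479.7 + 1292.3 = 5772.0 kip·in.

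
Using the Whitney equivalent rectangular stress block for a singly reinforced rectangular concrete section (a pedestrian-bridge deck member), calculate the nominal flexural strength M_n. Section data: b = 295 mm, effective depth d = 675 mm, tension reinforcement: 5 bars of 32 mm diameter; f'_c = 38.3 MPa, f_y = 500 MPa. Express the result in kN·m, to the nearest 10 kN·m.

M_n ≈ 1150 kN·m

A_s = 5 × 804 = 4020 mm².
T = A_s f_y = 4020 × 500 = 2010000 N = 2010 kN.
From C = T: a = T/(0.85 f'_c b) = 2010000/(0.85 × 38.3 × 295) = 209.29 mm.
M_n = T(d − a/2) = 2010 kN × (675 − 104.645) mm = 1146.41 kN·m.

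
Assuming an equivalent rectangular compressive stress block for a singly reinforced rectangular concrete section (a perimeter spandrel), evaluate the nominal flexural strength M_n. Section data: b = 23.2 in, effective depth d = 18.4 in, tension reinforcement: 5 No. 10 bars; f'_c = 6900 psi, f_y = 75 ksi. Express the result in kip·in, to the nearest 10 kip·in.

M_n ≈ 7930 kip·in

A_s = 5 × 1.27 = 6.35 in².
T = A_s f_y = 6.35 × 75 = 476.25 kips.
a = T/(0.85 f'_c b) = 476.25/(0.85 × 6.9 × 23.2) = 3.500 in.
M_n = T(d − a/2) = 476.25 × (18.4 − 1.75) = 7929.6 kip·in.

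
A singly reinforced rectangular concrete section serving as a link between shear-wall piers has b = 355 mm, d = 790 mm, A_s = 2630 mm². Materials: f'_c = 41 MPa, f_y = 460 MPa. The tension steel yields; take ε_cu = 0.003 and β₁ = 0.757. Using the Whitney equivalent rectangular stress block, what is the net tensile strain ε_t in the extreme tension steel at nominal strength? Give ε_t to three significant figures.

a = A_s f_y/(0.85 f'_c b) = 97.79 mm.
β₁ = 0.757, so c = a/β₁ = 97.79/0.757 = 129.18 mm.
From the linear strain diagram with ε_cu = 0.003: ε_t = 0.003 (d − c)/c = 0.003 × (790 − 129.18)/129.18 = 0.0153.
Since ε_t ≥ 0.005, the section is tension-controlled.

ε_t ≈ 0.0153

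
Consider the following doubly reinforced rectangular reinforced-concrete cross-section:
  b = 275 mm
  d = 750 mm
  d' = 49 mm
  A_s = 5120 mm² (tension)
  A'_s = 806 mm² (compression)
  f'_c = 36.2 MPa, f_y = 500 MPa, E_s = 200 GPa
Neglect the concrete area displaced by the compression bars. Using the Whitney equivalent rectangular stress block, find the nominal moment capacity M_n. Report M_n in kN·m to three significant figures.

Assume both tension and compression steel yield.
Net tension couple steel: A_s − A'_s = 4314 mm².
a = (A_s − A'_s) f_y / (0.85 f'_c b) = 2157000/(0.85 × 36.2 × 275) = 254.91 mm.
c = a/β₁ = 254.91/0.791 = 322.26 mm; ε'_s = 0.003(c − d')/c = 0.0025 ≥ f_y/E_s = 0.0025, so compression steel does yield.
M_n = (A_s − A'_s) f_y (d − a/2) + A'_s f_y (d − d') = [2157000 × (750 − 127.455) + 403000 × (750 − 49)] × 10⁻⁶ = 1342.83 + 282.50 = 1625.33 kN·m.

M_n ≈ 1630 kN·m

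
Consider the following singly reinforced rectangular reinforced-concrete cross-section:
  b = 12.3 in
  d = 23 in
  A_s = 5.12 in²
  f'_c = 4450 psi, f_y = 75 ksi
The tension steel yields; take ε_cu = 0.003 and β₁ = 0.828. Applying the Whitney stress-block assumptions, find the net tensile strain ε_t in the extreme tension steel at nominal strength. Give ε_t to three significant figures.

ε_t ≈ 0.00392

a = A_s f_y/(0.85 f'_c b) = 8.254 in.
β₁ = 0.828, so c = a/β₁ = 8.254/0.828 = 9.969 in.
From the linear strain diagram with ε_cu = 0.003: ε_t = 0.003 (d − c)/c = 0.003 × (23 − 9.969)/9.969 = 0.00392.
ε_t < 0.004 — the section is over-reinforced for flexure under ACI limits.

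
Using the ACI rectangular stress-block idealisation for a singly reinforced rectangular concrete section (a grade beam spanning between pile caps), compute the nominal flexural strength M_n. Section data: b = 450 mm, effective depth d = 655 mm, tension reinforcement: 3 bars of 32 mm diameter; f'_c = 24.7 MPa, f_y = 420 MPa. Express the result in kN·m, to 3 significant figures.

M_n ≈ 609 kN·m

A_s = 3 × 804 = 2412 mm².
T = A_s f_y = 2412 × 420 = 1013040 N = 1013.04 kN.
From C = T: a = T/(0.85 f'_c b) = 1013040/(0.85 × 24.7 × 450) = 107.23 mm.
M_n = T(d − a/2) = 1013.04 kN × (655 − 53.615) mm = 609.23 kN·m.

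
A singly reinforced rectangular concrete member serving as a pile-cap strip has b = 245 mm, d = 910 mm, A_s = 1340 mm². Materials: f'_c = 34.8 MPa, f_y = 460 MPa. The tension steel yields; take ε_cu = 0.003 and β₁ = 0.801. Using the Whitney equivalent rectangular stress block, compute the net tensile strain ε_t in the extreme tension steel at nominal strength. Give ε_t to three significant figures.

ε_t ≈ 0.0227

a = A_s f_y/(0.85 f'_c b) = 85.05 mm.
β₁ = 0.801, so c = a/β₁ = 85.05/0.801 = 106.18 mm.
From the linear strain diagram with ε_cu = 0.003: ε_t = 0.003 (d − c)/c = 0.003 × (910 − 106.18)/106.18 = 0.0227.
Since ε_t ≥ 0.005, the section is tension-controlled.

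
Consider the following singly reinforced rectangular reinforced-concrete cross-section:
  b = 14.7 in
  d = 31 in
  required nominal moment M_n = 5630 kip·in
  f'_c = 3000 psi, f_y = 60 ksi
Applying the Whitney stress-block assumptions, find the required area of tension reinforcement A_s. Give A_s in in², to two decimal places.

From M_n = 0.85 f'_c a b (d − a/2):
a = d − √(d² − 2M_n/(0.85 f'_c b)) = 31 − √(31² − 2 × 5630/(0.85 × 3 × 14.7)) = 5.298 in.
A_s = 0.85 f'_c a b / f_y = 0.85 × 3 × 5.298 × 14.7 / 60 = 3.310 in².

A_s ≈ 3.31 in²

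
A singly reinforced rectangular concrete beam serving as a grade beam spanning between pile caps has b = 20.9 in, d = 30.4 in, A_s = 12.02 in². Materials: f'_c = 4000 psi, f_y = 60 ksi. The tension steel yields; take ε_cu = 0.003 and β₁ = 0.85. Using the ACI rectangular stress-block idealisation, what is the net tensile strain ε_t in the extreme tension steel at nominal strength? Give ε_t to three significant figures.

a = A_s f_y/(0.85 f'_c b) = 10.149 in.
β₁ = 0.85, so c = a/β₁ = 10.149/0.85 = 11.940 in.
From the linear strain diagram with ε_cu = 0.003: ε_t = 0.003 (d − c)/c = 0.003 × (30.4 − 11.940)/11.940 = 0.00464.
ε_t is between 0.004 and 0.005 — transition zone.

ε_t ≈ 0.00464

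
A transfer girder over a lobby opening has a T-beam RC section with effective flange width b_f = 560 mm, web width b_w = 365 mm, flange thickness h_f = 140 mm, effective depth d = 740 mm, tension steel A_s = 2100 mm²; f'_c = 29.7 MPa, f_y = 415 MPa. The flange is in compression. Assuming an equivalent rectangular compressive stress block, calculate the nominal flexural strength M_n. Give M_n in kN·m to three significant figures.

M_n ≈ 618 kN·m

Tension: T = A_s f_y = 2100 × 415 = 871500 N.
Try a within the flange: a = T/(0.85 f'_c b_f) = 871500/(0.85 × 29.7 × 560) = 61.65 mm.
Since a = 61.65 ≤ h_f = 140 mm, the stress block lies entirely in the flange; analyse as a rectangular beam of width b_f.
M_n = T(d − a/2) = 871500 × (740 − 30.825) = 618.05 × 10⁶ N·mm.
M_n = 618.05 kN·m.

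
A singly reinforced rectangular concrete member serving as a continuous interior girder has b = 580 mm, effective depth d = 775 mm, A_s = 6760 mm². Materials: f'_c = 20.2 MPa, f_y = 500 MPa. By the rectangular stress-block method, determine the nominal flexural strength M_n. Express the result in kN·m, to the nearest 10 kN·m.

M_n ≈ 2050 kN·m

T = A_s f_y = 6760 × 500 = 3380000 N = 3380 kN.
From C = T: a = T/(0.85 f'_c b) = 3380000/(0.85 × 20.2 × 580) = 339.41 mm.
M_n = T(d − a/2) = 3380 kN × (775 − 169.705) mm = 2045.90 kN·m.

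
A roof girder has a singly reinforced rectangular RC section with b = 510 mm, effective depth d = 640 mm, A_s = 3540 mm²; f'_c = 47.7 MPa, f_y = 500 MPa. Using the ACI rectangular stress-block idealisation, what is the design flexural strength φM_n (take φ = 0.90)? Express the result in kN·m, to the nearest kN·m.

T = A_s f_y = 3540 × 500 = 1770000 N = 1770 kN.
From C = T: a = T/(0.85 f'_c b) = 1770000/(0.85 × 47.7 × 510) = 85.60 mm.
M_n = T(d − a/2) = 1770 kN × (640 − 42.8) mm = 1057.04 kN·m.
φM_n = 0.90 × 1057.04 = 951.34 kN·m.

φM_n ≈ 951 kN·m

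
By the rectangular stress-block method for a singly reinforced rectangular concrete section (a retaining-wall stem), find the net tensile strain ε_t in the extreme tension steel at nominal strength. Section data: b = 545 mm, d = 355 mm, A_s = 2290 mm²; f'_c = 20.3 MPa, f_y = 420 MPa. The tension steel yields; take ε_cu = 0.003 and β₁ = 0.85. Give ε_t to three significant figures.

a = A_s f_y/(0.85 f'_c b) = 102.28 mm.
β₁ = 0.85, so c = a/β₁ = 102.28/0.85 = 120.33 mm.
From the linear strain diagram with ε_cu = 0.003: ε_t = 0.003 (d − c)/c = 0.003 × (355 − 120.33)/120.33 = 0.00585.
Since ε_t ≥ 0.005, the section is tension-controlled.

ε_t ≈ 0.00585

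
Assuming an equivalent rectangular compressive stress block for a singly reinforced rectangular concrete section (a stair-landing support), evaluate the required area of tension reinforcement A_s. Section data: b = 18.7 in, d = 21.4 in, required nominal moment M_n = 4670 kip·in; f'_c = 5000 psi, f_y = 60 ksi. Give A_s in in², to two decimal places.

From M_n = 0.85 f'_c a b (d − a/2):
a = d − √(d² − 2M_n/(0.85 f'_c b)) = 21.4 − √(21.4² − 2 × 4670/(0.85 × 5 × 18.7)) = 2.949 in.
A_s = 0.85 f'_c a b / f_y = 0.85 × 5 × 2.949 × 18.7 / 60 = 3.906 in².

A_s ≈ 3.91 in²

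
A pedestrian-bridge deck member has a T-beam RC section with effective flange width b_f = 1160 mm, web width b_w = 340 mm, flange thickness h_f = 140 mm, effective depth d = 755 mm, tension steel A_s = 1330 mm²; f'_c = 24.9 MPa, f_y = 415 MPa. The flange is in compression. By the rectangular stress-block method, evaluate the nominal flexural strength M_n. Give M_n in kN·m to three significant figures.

Tension: T = A_s f_y = 1330 × 415 = 551950 N.
Try a within the flange: a = T/(0.85 f'_c b_f) = 551950/(0.85 × 24.9 × 1160) = 22.48 mm.
Since a = 22.48 ≤ h_f = 140 mm, the stress block lies entirely in the flange; analyse as a rectangular beam of width b_f.
M_n = T(d − a/2) = 551950 × (755 − 11.24) = 410.52 × 10⁶ N·mm.
M_n = 410.52 kN·m.

M_n ≈ 411 kN·m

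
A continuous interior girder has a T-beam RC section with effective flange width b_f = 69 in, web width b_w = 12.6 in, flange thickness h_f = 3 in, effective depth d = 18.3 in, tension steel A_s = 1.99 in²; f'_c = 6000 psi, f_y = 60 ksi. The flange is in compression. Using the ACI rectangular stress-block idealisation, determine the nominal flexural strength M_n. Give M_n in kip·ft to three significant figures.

M_n ≈ 180 kip·ft

Tension: T = A_s f_y = 1.99 × 60 = 119.4 kips.
Try a within the flange: a = T/(0.85 f'_c b_f) = 119.4/(0.85 × 6 × 69) = 0.339 in.
Since a = 0.339 ≤ h_f = 3 in, the stress block lies entirely in the flange; analyse as a rectangular beam of width b_f.
M_n = T(d − a/2) = 119.4 × (18.3 − 0.1695) = 2164.8 kip·in.
M_n = 2164.8/12 = 180.40 kip·ft.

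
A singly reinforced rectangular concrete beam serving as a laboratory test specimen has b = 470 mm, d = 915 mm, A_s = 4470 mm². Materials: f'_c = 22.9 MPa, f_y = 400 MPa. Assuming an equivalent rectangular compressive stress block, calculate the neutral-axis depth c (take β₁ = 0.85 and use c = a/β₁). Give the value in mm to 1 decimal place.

c ≈ 229.9 mm

T = A_s f_y = 4470 × 400 = 1788000 N = 1788 kN.
Setting C = 0.85 f'_c a b equal to T: a = 1788000/(0.85 × 22.9 × 470) = 195.441 mm.
With β₁ = 0.85, c = a/β₁ = 195.441/0.85 = 229.9 mm.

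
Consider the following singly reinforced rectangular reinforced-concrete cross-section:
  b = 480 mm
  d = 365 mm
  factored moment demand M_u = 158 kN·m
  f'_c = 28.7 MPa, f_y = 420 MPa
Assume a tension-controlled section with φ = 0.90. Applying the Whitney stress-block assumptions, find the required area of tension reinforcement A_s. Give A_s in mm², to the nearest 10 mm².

M_n = M_u/φ = 158/0.90 = 175.556 kN·m.
With M_n = 0.85 f'_c a b (d − a/2), solve the quadratic for a:
a = d − √(d² − 2M_n/(0.85 f'_c b)) = 365 − √(365² − 2 × 175.556×10⁶/(0.85 × 28.7 × 480)) = 43.69 mm.
A_s = 0.85 f'_c a b / f_y = 0.85 × 28.7 × 43.69 × 480 / 420 = 1218.1 mm².

A_s ≈ 1220 mm²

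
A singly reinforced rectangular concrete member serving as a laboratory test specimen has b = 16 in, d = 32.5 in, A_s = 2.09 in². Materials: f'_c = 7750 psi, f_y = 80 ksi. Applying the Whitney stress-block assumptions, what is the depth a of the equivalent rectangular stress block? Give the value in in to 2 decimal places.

a ≈ 1.59 in

T = A_s f_y = 2.09 × 80 = 167.2 kips.
a = T/(0.85 f'_c b) = 167.2/(0.85 × 7.75 × 16) = 1.59 in.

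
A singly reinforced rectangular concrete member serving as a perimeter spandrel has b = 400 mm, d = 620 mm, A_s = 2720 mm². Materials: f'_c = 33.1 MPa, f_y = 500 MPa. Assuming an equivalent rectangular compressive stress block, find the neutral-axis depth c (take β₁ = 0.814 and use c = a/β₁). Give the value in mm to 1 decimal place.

c ≈ 148.5 mm

T = A_s f_y = 2720 × 500 = 1360000 N = 1360 kN.
Setting C = 0.85 f'_c a b equal to T: a = 1360000/(0.85 × 33.1 × 400) = 120.846 mm.
With β₁ = 0.814, c = a/β₁ = 120.846/0.814 = 148.5 mm.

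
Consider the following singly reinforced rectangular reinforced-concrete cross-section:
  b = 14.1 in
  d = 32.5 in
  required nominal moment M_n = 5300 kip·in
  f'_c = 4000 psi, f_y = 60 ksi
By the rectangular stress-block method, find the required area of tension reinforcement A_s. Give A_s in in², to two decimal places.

A_s ≈ 2.88 in²

From M_n = 0.85 f'_c a b (d − a/2):
a = d − √(d² − 2M_n/(0.85 f'_c b)) = 32.5 − √(32.5² − 2 × 5300/(0.85 × 4 × 14.1)) = 3.601 in.
A_s = 0.85 f'_c a b / f_y = 0.85 × 4 × 3.601 × 14.1 / 60 = 2.877 in².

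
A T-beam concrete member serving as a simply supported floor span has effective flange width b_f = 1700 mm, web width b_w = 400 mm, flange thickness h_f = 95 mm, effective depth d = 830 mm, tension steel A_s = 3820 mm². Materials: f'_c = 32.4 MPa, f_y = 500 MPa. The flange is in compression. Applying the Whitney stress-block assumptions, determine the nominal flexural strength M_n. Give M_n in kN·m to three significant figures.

M_n ≈ 1550 kN·m

Tension: T = A_s f_y = 3820 × 500 = 1910000 N.
Try a within the flange: a = T/(0.85 f'_c b_f) = 1910000/(0.85 × 32.4 × 1700) = 40.80 mm.
Since a = 40.80 ≤ h_f = 95 mm, the stress block lies entirely in the flange; analyse as a rectangular beam of width b_f.
M_n = T(d − a/2) = 1910000 × (830 − 20.4) = 1546.34 × 10⁶ N·mm.
M_n = 1546.34 kN·m.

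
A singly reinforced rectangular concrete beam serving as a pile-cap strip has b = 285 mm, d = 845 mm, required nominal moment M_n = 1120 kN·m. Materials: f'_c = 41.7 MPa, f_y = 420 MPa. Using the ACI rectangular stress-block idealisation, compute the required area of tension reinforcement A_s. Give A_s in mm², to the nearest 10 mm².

With M_n = 0.85 f'_c a b (d − a/2), solve the quadratic for a:
a = d − √(d² − 2M_n/(0.85 f'_c b)) = 845 − √(845² − 2 × 1120×10⁶/(0.85 × 41.7 × 285)) = 143.37 mm.
A_s = 0.85 f'_c a b / f_y = 0.85 × 41.7 × 143.37 × 285 / 420 = 3448.3 mm².

A_s ≈ 3450 mm²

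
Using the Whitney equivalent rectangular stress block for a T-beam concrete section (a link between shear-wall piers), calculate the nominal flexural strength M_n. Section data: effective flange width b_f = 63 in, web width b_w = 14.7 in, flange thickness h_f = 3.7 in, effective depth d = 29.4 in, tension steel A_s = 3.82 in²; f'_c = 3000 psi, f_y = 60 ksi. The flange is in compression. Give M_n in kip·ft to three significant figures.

Tension: T = A_s f_y = 3.82 × 60 = 229.2 kips.
Try a within the flange: a = T/(0.85 f'_c b_f) = 229.2/(0.85 × 3 × 63) = 1.427 in.
Since a = 1.427 ≤ h_f = 3.7 in, the stress block lies entirely in the flange; analyse as a rectangular beam of width b_f.
M_n = T(d − a/2) = 229.2 × (29.4 − 0.7135) = 6574.9 kip·in.
M_n = 6574.9/12 = 547.91 kip·ft.

M_n ≈ 548 kip·ft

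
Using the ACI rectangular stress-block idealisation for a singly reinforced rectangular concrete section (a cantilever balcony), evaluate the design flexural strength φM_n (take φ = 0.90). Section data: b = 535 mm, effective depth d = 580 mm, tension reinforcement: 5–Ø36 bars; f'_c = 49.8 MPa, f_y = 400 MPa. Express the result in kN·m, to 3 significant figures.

A_s = 5 × 1018 = 5090 mm².
T = A_s f_y = 5090 × 400 = 2036000 N = 2036 kN.
From C = T: a = T/(0.85 f'_c b) = 2036000/(0.85 × 49.8 × 535) = 89.90 mm.
M_n = T(d − a/2) = 2036 kN × (580 − 44.95) mm = 1089.36 kN·m.
φM_n = 0.90 × 1089.36 = 980.42 kN·m.

φM_n ≈ 980 kN·m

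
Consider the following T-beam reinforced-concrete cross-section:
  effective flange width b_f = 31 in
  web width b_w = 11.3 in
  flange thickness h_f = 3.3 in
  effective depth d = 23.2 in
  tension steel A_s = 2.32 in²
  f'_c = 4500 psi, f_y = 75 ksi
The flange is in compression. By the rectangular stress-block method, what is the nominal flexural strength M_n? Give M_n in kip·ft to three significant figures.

Tension: T = A_s f_y = 2.32 × 75 = 174 kips.
Try a within the flange: a = T/(0.85 f'_c b_f) = 174/(0.85 × 4.5 × 31) = 1.467 in.
Since a = 1.467 ≤ h_f = 3.3 in, the stress block lies entirely in the flange; analyse as a rectangular beam of width b_f.
M_n = T(d − a/2) = 174 × (23.2 − 0.7335) = 3909.2 kip·in.
M_n = 3909.2/12 = 325.77 kip·ft.

M_n ≈ 326 kip·ft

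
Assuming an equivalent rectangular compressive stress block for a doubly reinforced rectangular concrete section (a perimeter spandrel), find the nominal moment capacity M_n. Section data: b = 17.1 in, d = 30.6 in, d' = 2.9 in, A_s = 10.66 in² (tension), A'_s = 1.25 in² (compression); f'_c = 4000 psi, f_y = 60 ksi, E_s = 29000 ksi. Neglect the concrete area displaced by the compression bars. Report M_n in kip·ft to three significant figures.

M_n ≈ 1380 kip·ft

Assume both steels yield.
a = (A_s − A'_s) f_y/(0.85 f'_c b) = (10.66 − 1.25) × 60/(0.85 × 4 × 17.1) = 9.711 in.
c = a/β₁ = 9.711/0.85 = 11.425 in; ε'_s = 0.003(c − d')/c = 0.0022 ≥ ε_y = 0.0021, so the compression steel yields.
M_n = (A_s − A'_s) f_y (d − a/2) + A'_s f_y (d − d') = 564.6 × (30.6 − 4.8555) + 75 × (30.6 − 2.9) = 14535.3 + 2077.5 = 16612.8 kip·in = 16612.8/12 = 1384.40 kip·ft.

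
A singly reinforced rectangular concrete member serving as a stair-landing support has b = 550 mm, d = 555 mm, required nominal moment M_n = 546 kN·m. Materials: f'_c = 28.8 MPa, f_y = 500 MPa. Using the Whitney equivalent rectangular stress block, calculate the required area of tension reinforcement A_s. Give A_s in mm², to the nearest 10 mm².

A_s ≈ 2120 mm²

With M_n = 0.85 f'_c a b (d − a/2), solve the quadratic for a:
a = d − √(d² − 2M_n/(0.85 f'_c b)) = 555 − √(555² − 2 × 546×10⁶/(0.85 × 28.8 × 550)) = 78.64 mm.
A_s = 0.85 f'_c a b / f_y = 0.85 × 28.8 × 78.64 × 550 / 500 = 2117.6 mm².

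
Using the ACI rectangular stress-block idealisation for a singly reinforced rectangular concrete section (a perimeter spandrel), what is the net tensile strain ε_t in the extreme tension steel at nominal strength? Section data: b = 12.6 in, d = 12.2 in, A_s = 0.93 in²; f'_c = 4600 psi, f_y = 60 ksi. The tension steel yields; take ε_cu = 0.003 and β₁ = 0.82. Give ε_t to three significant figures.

ε_t ≈ 0.0235

a = A_s f_y/(0.85 f'_c b) = 1.133 in.
β₁ = 0.82, so c = a/β₁ = 1.133/0.82 = 1.382 in.
From the linear strain diagram with ε_cu = 0.003: ε_t = 0.003 (d − c)/c = 0.003 × (12.2 − 1.382)/1.382 = 0.0235.
Since ε_t ≥ 0.005, the section is tension-controlled.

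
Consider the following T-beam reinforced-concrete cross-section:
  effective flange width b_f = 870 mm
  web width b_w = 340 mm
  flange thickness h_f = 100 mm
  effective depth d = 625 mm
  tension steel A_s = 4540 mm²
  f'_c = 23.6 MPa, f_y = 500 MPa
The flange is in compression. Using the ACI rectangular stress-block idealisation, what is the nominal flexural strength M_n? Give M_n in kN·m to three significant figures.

M_n ≈ 1260 kN·m

Tension: T = A_s f_y = 4540 × 500 = 2270000 N.
Try a within the flange: a = T/(0.85 f'_c b_f) = 2270000/(0.85 × 23.6 × 870) = 130.07 mm.
a = 130.07 > h_f = 100 mm: the block extends into the web. Split into flange-overhang and web parts.
C_f = 0.85 f'_c (b_f − b_w) h_f = 0.85 × 23.6 × (870 − 340) × 100 = 1063180 N.
Remaining web compression depth: a_w = (T − C_f)/(0.85 f'_c b_w) = (2270000 − 1063180)/(0.85 × 23.6 × 340) = 176.94 mm.
M_n = C_f(d − h_f/2) + (T − C_f)(d − a_w/2) = 1063180 × (625 − 50) + 1206820 × (625 − 88.47) = 611.33 + 647.50 = 1258.83 × 10⁶ N·mm.
M_n = 1258.83 kN·m.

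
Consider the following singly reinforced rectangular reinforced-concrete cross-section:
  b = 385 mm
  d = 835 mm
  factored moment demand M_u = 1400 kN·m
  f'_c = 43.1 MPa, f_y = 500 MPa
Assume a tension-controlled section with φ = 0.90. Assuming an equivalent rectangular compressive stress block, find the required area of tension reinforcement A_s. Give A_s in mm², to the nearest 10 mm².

A_s ≈ 4080 mm²

M_n = M_u/φ = 1400/0.90 = 1555.56 kN·m.
With M_n = 0.85 f'_c a b (d − a/2), solve the quadratic for a:
a = d − √(d² − 2M_n/(0.85 f'_c b)) = 835 − √(835² − 2 × 1555.56×10⁶/(0.85 × 43.1 × 385)) = 144.60 mm.
A_s = 0.85 f'_c a b / f_y = 0.85 × 43.1 × 144.60 × 385 / 500 = 4079.0 mm².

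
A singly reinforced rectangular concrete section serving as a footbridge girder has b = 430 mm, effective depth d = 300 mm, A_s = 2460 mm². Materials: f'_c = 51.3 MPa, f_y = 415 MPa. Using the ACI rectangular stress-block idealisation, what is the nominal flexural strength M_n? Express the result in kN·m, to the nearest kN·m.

T = A_s f_y = 2460 × 415 = 1020900 N = 1020.9 kN.
From C = T: a = T/(0.85 f'_c b) = 1020900/(0.85 × 51.3 × 430) = 54.45 mm.
M_n = T(d − a/2) = 1020.9 kN × (300 − 27.225) mm = 278.48 kN·m.

M_n ≈ 278 kN·m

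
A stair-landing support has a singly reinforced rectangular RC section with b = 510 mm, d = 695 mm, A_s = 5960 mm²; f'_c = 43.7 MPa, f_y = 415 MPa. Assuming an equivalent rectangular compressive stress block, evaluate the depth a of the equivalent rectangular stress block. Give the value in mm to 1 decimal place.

a ≈ 130.6 mm

T = A_s f_y = 5960 × 415 = 2473400 N = 2473.4 kN.
Setting C = 0.85 f'_c a b equal to T: a = 2473400/(0.85 × 43.7 × 510) = 130.6 mm.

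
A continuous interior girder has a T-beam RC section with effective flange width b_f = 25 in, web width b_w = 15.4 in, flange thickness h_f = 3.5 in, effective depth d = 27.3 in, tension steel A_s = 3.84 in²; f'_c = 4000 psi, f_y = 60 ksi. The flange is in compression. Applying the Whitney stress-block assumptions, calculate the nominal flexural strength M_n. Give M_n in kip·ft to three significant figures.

Tension: T = A_s f_y = 3.84 × 60 = 230.4 kips.
Try a within the flange: a = T/(0.85 f'_c b_f) = 230.4/(0.85 × 4 × 25) = 2.711 in.
Since a = 2.711 ≤ h_f = 3.5 in, the stress block lies entirely in the flange; analyse as a rectangular beam of width b_f.
M_n = T(d − a/2) = 230.4 × (27.3 − 1.3555) = 5977.6 kip·in.
M_n = 5977.6/12 = 498.13 kip·ft.

M_n ≈ 498 kip·ft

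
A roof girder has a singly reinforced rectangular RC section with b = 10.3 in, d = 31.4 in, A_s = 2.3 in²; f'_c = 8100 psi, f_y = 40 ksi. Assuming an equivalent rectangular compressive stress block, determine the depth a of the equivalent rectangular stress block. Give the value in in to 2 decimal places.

a ≈ 1.30 in

T = A_s f_y = 2.3 × 40 = 92 kips.
a = T/(0.85 f'_c b) = 92/(0.85 × 8.1 × 10.3) = 1.30 in.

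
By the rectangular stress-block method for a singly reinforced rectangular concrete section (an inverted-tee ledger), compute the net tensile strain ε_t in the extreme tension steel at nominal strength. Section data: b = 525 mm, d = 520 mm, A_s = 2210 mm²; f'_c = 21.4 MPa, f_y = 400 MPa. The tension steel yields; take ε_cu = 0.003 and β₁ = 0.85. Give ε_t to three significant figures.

ε_t ≈ 0.0113

a = A_s f_y/(0.85 f'_c b) = 92.57 mm.
β₁ = 0.85, so c = a/β₁ = 92.57/0.85 = 108.91 mm.
From the linear strain diagram with ε_cu = 0.003: ε_t = 0.003 (d − c)/c = 0.003 × (520 − 108.91)/108.91 = 0.0113.
Since ε_t ≥ 0.005, the section is tension-controlled.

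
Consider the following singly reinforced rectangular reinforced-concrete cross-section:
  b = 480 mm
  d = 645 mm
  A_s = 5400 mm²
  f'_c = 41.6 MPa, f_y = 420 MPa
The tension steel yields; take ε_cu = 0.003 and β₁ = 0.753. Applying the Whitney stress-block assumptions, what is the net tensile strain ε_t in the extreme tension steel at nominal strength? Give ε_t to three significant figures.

a = A_s f_y/(0.85 f'_c b) = 133.63 mm.
β₁ = 0.753, so c = a/β₁ = 133.63/0.753 = 177.46 mm.
From the linear strain diagram with ε_cu = 0.003: ε_t = 0.003 (d − c)/c = 0.003 × (645 − 177.46)/177.46 = 0.00790.
Since ε_t ≥ 0.005, the section is tension-controlled.

ε_t ≈ 0.00790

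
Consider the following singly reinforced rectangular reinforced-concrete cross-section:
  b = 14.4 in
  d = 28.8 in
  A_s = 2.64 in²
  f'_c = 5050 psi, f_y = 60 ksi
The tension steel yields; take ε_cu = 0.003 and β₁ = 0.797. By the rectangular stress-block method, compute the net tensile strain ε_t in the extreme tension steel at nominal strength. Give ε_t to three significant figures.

ε_t ≈ 0.0239

a = A_s f_y/(0.85 f'_c b) = 2.563 in.
β₁ = 0.797, so c = a/β₁ = 2.563/0.797 = 3.216 in.
From the linear strain diagram with ε_cu = 0.003: ε_t = 0.003 (d − c)/c = 0.003 × (28.8 − 3.216)/3.216 = 0.0239.
Since ε_t ≥ 0.005, the section is tension-controlled.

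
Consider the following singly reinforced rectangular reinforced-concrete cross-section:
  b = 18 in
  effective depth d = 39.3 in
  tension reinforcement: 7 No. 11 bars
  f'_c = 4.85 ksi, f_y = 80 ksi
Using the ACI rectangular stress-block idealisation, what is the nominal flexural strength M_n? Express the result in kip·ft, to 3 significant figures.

A_s = 7 × 1.56 = 10.92 in².
T = A_s f_y = 10.92 × 80 = 873.6 kips.
a = T/(0.85 f'_c b) = 873.6/(0.85 × 4.85 × 18) = 11.773 in.
M_n = T(d − a/2) = 873.6 × (39.3 − 5.8865) = 29190.0 kip·in = 29190.0/12 = 2432.50 kip·ft.

M_n ≈ 2430 kip·ft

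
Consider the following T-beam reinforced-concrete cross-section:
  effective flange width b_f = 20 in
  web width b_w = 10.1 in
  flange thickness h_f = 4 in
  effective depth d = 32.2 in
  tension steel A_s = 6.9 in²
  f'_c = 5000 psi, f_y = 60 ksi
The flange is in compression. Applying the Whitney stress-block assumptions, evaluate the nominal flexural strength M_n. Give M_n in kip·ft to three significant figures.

Tension: T = A_s f_y = 6.9 × 60 = 414 kips.
Try a within the flange: a = T/(0.85 f'_c b_f) = 414/(0.85 × 5 × 20) = 4.871 in.
a = 4.871 > h_f = 4 in: the block extends into the web. Split into flange-overhang and web parts.
C_f = 0.85 f'_c (b_f − b_w) h_f = 0.85 × 5 × (20 − 10.1) × 4 = 168.3 kips.
Remaining web compression depth: a_w = (T − C_f)/(0.85 f'_c b_w) = (414 − 168.3)/(0.85 × 5 × 10.1) = 5.724 in.
M_n = C_f(d − h_f/2) + (T − C_f)(d − a_w/2) = 168.3 × (32.2 − 2) + 245.7 × (32.2 − 2.862) = 5082.7 + 7208.3 = 12291.0 kip·in.
M_n = 12291.0/12 = 1024.25 kip·ft.

M_n ≈ 1020 kip·ft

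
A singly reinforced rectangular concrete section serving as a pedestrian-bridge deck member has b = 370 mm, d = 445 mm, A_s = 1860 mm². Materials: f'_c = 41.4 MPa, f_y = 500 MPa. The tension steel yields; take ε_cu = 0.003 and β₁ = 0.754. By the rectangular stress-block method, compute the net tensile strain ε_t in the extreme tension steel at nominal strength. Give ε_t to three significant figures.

ε_t ≈ 0.0111

a = A_s f_y/(0.85 f'_c b) = 71.43 mm.
β₁ = 0.754, so c = a/β₁ = 71.43/0.754 = 94.73 mm.
From the linear strain diagram with ε_cu = 0.003: ε_t = 0.003 (d − c)/c = 0.003 × (445 − 94.73)/94.73 = 0.0111.
Since ε_t ≥ 0.005, the section is tension-controlled.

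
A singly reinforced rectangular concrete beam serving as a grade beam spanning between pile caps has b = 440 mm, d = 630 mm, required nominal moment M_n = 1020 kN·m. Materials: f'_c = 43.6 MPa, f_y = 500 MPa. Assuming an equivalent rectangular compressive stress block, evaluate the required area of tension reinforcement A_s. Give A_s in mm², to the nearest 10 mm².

With M_n = 0.85 f'_c a b (d − a/2), solve the quadratic for a:
a = d − √(d² − 2M_n/(0.85 f'_c b)) = 630 − √(630² − 2 × 1020×10⁶/(0.85 × 43.6 × 440)) = 108.66 mm.
A_s = 0.85 f'_c a b / f_y = 0.85 × 43.6 × 108.66 × 440 / 500 = 3543.7 mm².

A_s ≈ 3540 mm²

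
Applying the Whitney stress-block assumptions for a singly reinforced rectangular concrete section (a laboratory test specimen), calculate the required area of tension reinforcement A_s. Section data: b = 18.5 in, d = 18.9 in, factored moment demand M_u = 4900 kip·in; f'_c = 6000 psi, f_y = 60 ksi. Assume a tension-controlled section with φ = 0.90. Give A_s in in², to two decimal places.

A_s ≈ 5.27 in²

M_n = M_u/φ = 4900/0.90 = 5444.44 kip·in.
From M_n = 0.85 f'_c a b (d − a/2):
a = d − √(d² − 2M_n/(0.85 f'_c b)) = 18.9 − √(18.9² − 2 × 5444.44/(0.85 × 6 × 18.5)) = 3.350 in.
A_s = 0.85 f'_c a b / f_y = 0.85 × 6 × 3.350 × 18.5 / 60 = 5.268 in².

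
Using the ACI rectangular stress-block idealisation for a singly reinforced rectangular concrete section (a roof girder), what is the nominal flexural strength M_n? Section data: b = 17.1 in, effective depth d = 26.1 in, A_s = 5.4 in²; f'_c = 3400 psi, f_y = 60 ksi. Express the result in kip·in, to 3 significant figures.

M_n ≈ 7390 kip·in

T = A_s f_y = 5.4 × 60 = 324 kips.
a = T/(0.85 f'_c b) = 324/(0.85 × 3.4 × 17.1) = 6.556 in.
M_n = T(d − a/2) = 324 × (26.1 − 3.278) = 7394.3 kip·in.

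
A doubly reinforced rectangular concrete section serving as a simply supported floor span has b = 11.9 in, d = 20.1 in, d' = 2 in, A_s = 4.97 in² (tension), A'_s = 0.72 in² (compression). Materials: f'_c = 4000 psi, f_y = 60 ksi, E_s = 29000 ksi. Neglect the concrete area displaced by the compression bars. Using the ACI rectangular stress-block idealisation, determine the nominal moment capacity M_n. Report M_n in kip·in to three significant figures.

M_n ≈ 5100 kip·in

Assume both steels yield.
a = (A_s − A'_s) f_y/(0.85 f'_c b) = (4.97 − 0.72) × 60/(0.85 × 4 × 11.9) = 6.303 in.
c = a/β₁ = 6.303/0.85 = 7.415 in; ε'_s = 0.003(c − d')/c = 0.0022 ≥ ε_y = 0.0021, so the compression steel yields.
M_n = (A_s − A'_s) f_y (d − a/2) + A'_s f_y (d − d') = 255 × (20.1 − 3.1515) + 43.2 × (20.1 − 2) = 4321.9 + 781.9 = 5103.8 kip·in.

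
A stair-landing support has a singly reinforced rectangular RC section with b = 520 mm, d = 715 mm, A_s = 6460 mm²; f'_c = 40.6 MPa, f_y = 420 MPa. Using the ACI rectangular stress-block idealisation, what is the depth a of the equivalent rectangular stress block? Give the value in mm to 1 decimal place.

T = A_s f_y = 6460 × 420 = 2713200 N = 2713.2 kN.
Setting C = 0.85 f'_c a b equal to T: a = 2713200/(0.85 × 40.6 × 520) = 151.2 mm.

a ≈ 151.2 mm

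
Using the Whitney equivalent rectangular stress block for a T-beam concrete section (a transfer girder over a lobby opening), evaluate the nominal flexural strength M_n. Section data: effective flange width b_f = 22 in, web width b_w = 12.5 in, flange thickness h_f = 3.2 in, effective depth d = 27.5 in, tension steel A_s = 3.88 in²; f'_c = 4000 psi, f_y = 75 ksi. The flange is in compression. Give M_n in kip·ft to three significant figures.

M_n ≈ 619 kip·ft

Tension: T = A_s f_y = 3.88 × 75 = 291 kips.
Try a within the flange: a = T/(0.85 f'_c b_f) = 291/(0.85 × 4 × 22) = 3.890 in.
a = 3.890 > h_f = 3.2 in: the block extends into the web. Split into flange-overhang and web parts.
C_f = 0.85 f'_c (b_f − b_w) h_f = 0.85 × 4 × (22 − 12.5) × 3.2 = 103.4 kips.
Remaining web compression depth: a_w = (T − C_f)/(0.85 f'_c b_w) = (291 − 103.4)/(0.85 × 4 × 12.5) = 4.414 in.
M_n = C_f(d − h_f/2) + (T − C_f)(d − a_w/2) = 103.4 × (27.5 − 1.6) + 187.6 × (27.5 − 2.207) = 2678.1 + 4745.0 = 7423.1 kip·in.
M_n = 7423.1/12 = 618.59 kip·ft.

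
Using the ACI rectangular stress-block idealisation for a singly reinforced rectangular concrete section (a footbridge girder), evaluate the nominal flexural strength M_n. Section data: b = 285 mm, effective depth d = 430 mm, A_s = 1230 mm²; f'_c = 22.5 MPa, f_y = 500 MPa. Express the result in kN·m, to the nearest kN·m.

M_n ≈ 230 kN·m

T = A_s f_y = 1230 × 500 = 615000 N = 615 kN.
From C = T: a = T/(0.85 f'_c b) = 615000/(0.85 × 22.5 × 285) = 112.83 mm.
M_n = T(d − a/2) = 615 kN × (430 − 56.415) mm = 229.75 kN·m.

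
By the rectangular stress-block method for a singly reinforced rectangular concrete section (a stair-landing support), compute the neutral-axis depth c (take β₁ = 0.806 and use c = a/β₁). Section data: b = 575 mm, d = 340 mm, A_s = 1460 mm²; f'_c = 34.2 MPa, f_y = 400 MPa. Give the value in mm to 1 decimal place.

c ≈ 43.3 mm

T = A_s f_y = 1460 × 400 = 584000 N = 584 kN.
Setting C = 0.85 f'_c a b equal to T: a = 584000/(0.85 × 34.2 × 575) = 34.938 mm.
With β₁ = 0.806, c = a/β₁ = 34.938/0.806 = 43.3 mm.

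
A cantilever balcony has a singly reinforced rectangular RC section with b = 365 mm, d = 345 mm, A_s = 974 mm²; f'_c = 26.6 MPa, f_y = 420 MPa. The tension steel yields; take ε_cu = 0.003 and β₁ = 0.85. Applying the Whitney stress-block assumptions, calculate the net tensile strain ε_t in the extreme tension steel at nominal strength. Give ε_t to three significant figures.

a = A_s f_y/(0.85 f'_c b) = 49.57 mm.
β₁ = 0.85, so c = a/β₁ = 49.57/0.85 = 58.32 mm.
From the linear strain diagram with ε_cu = 0.003: ε_t = 0.003 (d − c)/c = 0.003 × (345 − 58.32)/58.32 = 0.0147.
Since ε_t ≥ 0.005, the section is tension-controlled.

ε_t ≈ 0.0147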